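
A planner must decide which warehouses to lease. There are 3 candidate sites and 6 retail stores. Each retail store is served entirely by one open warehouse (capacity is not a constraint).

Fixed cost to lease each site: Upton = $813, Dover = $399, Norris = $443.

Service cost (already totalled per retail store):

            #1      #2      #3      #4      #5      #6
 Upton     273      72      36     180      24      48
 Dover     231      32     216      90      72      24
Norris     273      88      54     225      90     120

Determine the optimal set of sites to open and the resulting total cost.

For any fixed open set, each retail store goes to its cheapest open site; total = fixed + service.
{Dover}: #1→Dover 231, #2→Dover 32, #3→Dover 216, #4→Dover 90, #5→Dover 72, #6→Dover 24. Service 665; fixed 399; total 1064.
{Norris}: #1→Norris 273, #2→Norris 88, #3→Norris 54, #4→Norris 225, #5→Norris 90, #6→Norris 120. Service 850; fixed 443; total 1293.
{Dover, Norris}: #1→Dover 231, #2→Dover 32, #3→Norris 54, #4→Dover 90, #5→Dover 72, #6→Dover 24. Service 503; fixed 842; total 1345.
{Upton, Dover, Norris}: #1→Dover 231, #2→Dover 32, #3→Upton 36, #4→Dover 90, #5→Upton 24, #6→Dover 24. Service 437; fixed 1655; total 2092.
(All 7 nonempty subsets were checked; Dover only is lowest.)

Open Dover only; minimum total cost 1064.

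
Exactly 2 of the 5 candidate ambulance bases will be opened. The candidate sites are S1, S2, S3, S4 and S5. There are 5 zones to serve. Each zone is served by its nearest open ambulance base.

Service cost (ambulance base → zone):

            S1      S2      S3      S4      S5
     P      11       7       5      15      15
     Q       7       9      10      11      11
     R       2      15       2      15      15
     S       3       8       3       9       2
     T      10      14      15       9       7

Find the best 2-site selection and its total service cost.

Choose S3 and S5; total service cost 26.

With exactly 2 open, each zone uses its cheapest among the chosen.
{S3, S5}: P→S3 5, Q→S3 10, R→S3 2, S→S5 2, T→S5 7. Service cost 26.
{S1, S3}: service cost 27
{S1, S2}: service cost 29
Among all 10 size-2 choices, {S3, S5} is lowest.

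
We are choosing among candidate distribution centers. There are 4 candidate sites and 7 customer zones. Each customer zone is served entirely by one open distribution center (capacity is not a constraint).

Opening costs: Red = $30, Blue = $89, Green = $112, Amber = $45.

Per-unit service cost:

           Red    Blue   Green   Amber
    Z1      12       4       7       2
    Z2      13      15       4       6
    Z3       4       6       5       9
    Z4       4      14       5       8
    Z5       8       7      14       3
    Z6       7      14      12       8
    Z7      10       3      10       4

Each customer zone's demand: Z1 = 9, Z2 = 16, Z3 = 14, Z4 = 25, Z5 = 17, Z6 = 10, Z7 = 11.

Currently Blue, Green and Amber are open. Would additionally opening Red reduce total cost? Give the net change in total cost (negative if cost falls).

Current service cost with {Blue, Green, Amber}: 441.
Adding Red: each customer zone re-picks its cheapest; new service cost 392, saving 49.
Extra fixed cost: 30. Net change = 30 − 49 = -19.
(Totals: 687 → 668.)

Yes — net change −19 (cost falls by 19).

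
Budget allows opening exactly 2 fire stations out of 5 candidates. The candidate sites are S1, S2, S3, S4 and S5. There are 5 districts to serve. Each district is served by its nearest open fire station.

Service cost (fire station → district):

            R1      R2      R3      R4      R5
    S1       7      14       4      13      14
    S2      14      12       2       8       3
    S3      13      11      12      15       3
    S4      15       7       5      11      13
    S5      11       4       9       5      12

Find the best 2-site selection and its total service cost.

Choose S2 and S5; total service cost 25.

With exactly 2 open, each district uses its cheapest among the chosen.
{S2, S5}: R1→S5 11, R2→S5 4, R3→S2 2, R4→S5 5, R5→S2 3. Service cost 25.
{S1, S2}: service cost 32
{S1, S5}: service cost 32
Among all 10 size-2 choices, {S2, S5} is lowest.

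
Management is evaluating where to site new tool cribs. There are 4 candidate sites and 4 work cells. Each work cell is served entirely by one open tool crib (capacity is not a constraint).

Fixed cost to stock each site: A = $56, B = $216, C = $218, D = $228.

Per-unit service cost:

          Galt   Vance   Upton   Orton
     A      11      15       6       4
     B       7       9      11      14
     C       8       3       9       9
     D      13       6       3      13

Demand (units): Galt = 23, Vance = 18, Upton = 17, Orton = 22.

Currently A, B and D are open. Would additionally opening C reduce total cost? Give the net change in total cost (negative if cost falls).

No — net change +164 (cost rises by 164).

Current service cost with {A, B, D}: 408.
Adding C: each work cell re-picks its cheapest; new service cost 354, saving 54.
Extra fixed cost: 218. Net change = 218 − 54 = 164.
(Totals: 908 → 1072.)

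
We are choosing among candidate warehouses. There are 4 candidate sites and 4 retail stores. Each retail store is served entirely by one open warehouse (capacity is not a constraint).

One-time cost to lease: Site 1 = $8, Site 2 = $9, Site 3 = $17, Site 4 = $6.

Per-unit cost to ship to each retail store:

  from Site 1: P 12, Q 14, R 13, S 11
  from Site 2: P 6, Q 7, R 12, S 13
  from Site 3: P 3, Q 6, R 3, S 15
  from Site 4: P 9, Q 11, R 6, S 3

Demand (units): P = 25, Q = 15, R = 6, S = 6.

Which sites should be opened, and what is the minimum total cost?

Open Site 3 and Site 4; minimum total cost 224.

For any fixed open set, each retail store goes to its cheapest open site; total = fixed + service.
{Site 3, Site 4}: P→Site 3 3·25=75, Q→Site 3 6·15=90, R→Site 3 3·6=18, S→Site 4 3·6=18. Service 201; fixed 23; total 224.
{Site 1, Site 3, Site 4}: service 201 + fixed 31 = 232
{Site 2, Site 3, Site 4}: P→Site 3 3·25=75, Q→Site 3 6·15=90, R→Site 3 3·6=18, S→Site 4 3·6=18. Service 201; fixed 32; total 233.
{Site 1, Site 2, Site 3, Site 4}: service 201 + fixed 40 = 241
(All 15 nonempty subsets were checked; Site 3 and Site 4 is lowest.)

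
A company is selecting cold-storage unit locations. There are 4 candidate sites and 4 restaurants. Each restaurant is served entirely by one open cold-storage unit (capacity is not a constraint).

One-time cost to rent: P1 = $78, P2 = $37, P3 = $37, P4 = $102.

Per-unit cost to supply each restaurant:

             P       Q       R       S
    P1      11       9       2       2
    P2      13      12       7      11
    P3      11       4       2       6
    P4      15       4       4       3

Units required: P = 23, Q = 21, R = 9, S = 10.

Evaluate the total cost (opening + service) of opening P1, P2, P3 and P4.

Each restaurant is assigned to its cheapest site among the open ones.
{P1, P2, P3, P4}: P→P1 11·23=253, Q→P3 4·21=84, R→P1 2·9=18, S→P1 2·10=20. Service 375; fixed 254; total 629.

Total cost: 629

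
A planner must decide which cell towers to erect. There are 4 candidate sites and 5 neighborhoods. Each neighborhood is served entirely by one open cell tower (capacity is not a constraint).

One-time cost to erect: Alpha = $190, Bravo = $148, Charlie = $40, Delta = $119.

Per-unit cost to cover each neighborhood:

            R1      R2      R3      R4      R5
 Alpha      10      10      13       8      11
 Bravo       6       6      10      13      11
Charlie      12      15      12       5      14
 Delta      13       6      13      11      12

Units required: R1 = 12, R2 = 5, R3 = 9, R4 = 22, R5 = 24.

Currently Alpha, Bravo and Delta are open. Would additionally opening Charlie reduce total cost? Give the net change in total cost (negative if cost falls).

Yes — net change −26 (cost falls by 26).

Current service cost with {Alpha, Bravo, Delta}: 632.
Adding Charlie: each neighborhood re-picks its cheapest; new service cost 566, saving 66.
Extra fixed cost: 40. Net change = 40 − 66 = -26.
(Totals: 1089 → 1063.)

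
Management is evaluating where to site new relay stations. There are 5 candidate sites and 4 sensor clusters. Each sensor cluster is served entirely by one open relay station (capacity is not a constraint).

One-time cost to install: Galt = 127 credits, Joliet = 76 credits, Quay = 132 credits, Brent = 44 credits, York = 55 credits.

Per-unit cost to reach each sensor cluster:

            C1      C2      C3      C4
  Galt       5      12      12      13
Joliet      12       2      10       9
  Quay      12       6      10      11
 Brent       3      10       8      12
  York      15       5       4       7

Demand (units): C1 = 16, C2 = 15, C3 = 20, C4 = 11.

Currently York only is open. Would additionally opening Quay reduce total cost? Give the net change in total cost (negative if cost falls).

No — net change +84 (cost rises by 84).

Current service cost with {York}: 472.
Adding Quay: each sensor cluster re-picks its cheapest; new service cost 424, saving 48.
Extra fixed cost: 132. Net change = 132 − 48 = 84.
(Totals: 527 → 611.)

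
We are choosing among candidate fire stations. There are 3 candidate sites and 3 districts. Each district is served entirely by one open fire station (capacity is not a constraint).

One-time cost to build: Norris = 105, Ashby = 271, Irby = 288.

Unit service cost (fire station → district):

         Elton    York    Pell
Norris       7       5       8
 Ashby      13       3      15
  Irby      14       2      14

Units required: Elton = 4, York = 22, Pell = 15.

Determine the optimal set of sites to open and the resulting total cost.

For any fixed open set, each district goes to its cheapest open site; total = fixed + service.
{Norris}: Elton→Norris 7·4=28, York→Norris 5·22=110, Pell→Norris 8·15=120. Service 258; fixed 105; total 363.
{Norris, Irby}: service 192 + fixed 393 = 585
{Norris, Ashby}: Elton→Norris 7·4=28, York→Ashby 3·22=66, Pell→Norris 8·15=120. Service 214; fixed 376; total 590.
{Norris, Ashby, Irby}: Elton→Norris 7·4=28, York→Irby 2·22=44, Pell→Norris 8·15=120. Service 192; fixed 664; total 856.
No other subset beats 363.

Open Norris only; minimum total cost 363.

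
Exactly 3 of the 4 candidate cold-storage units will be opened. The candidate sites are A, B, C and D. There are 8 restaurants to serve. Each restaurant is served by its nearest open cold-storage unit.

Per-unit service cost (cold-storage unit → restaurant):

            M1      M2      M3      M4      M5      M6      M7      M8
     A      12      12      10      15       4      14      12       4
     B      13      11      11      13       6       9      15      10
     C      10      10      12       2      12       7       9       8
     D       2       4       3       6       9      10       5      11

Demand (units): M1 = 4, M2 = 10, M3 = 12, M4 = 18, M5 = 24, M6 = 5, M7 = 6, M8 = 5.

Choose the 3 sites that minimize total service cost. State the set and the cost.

Choose A, C and D; total service cost 301.

With exactly 3 open, each restaurant uses its cheapest among the chosen.
{A, C, D}: M1→D 2·4=8, M2→D 4·10=40, M3→D 3·12=36, M4→C 2·18=36, M5→A 4·24=96, M6→C 7·5=35, M7→D 5·6=30, M8→A 4·5=20. Service cost 301.
{B, C, D}: service cost 369
{A, B, D}: service cost 383
Among all 4 size-3 choices, {A, C, D} is lowest.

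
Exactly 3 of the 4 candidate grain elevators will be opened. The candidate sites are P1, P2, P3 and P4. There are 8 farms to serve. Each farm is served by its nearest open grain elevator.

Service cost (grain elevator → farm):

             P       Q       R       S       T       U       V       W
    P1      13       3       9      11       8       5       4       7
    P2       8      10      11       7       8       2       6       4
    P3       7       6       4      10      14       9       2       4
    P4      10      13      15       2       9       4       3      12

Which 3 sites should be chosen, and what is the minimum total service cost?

Choose P1, P3 and P4; total service cost 34.

With exactly 3 open, each farm uses its cheapest among the chosen.
{P1, P3, P4}: P→P3 7, Q→P1 3, R→P3 4, S→P4 2, T→P1 8, U→P4 4, V→P3 2, W→P3 4. Service cost 34.
{P2, P3, P4}: service cost 35
{P1, P2, P3}: service cost 37
Among all 4 size-3 choices, {P1, P3, P4} is lowest.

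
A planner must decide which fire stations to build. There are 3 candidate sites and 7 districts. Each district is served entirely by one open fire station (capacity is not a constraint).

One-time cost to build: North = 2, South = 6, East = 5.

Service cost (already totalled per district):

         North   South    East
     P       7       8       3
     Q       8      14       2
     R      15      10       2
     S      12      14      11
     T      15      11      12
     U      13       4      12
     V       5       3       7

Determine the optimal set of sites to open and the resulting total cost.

Open South and East; minimum total cost 47.

For any fixed open set, each district goes to its cheapest open site; total = fixed + service.
{South, East}: P→East 3, Q→East 2, R→East 2, S→East 11, T→South 11, U→South 4, V→South 3. Service 36; fixed 11; total 47.
{North, South, East}: P→East 3, Q→East 2, R→East 2, S→East 11, T→South 11, U→South 4, V→South 3. Service 36; fixed 13; total 49.
{North, East}: service 47 + fixed 7 = 54
{North}: service 75 + fixed 2 = 77
No other subset beats 47.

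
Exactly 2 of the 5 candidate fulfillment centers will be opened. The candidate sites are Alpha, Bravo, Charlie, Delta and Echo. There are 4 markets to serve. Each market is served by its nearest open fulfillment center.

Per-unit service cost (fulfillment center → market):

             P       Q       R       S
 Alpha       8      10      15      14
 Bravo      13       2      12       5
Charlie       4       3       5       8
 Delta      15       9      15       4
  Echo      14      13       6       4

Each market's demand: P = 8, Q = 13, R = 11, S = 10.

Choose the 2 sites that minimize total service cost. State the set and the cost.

Choose Bravo and Charlie; total service cost 163.

With exactly 2 open, each market uses its cheapest among the chosen.
{Bravo, Charlie}: P→Charlie 4·8=32, Q→Bravo 2·13=26, R→Charlie 5·11=55, S→Bravo 5·10=50. Service cost 163.
{Charlie, Delta}: service cost 166
{Charlie, Echo}: service cost 166
Among all 10 size-2 choices, {Bravo, Charlie} is lowest.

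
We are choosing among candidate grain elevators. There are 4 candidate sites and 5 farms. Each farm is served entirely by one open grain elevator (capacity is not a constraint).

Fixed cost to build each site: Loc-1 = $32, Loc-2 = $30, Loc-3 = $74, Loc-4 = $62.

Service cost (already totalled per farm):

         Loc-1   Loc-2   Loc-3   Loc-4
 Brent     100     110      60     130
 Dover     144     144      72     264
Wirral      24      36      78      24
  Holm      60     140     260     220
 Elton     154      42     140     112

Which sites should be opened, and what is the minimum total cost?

Open Loc-1, Loc-2 and Loc-3; minimum total cost 394.

For any fixed open set, each farm goes to its cheapest open site; total = fixed + service.
{Loc-1, Loc-2, Loc-3}: Brent→Loc-3 60, Dover→Loc-3 72, Wirral→Loc-1 24, Holm→Loc-1 60, Elton→Loc-2 42. Service 258; fixed 136; total 394.
{Loc-1, Loc-2}: service 370 + fixed 62 = 432
{Loc-2, Loc-3}: service 350 + fixed 104 = 454
{Loc-1, Loc-2, Loc-3, Loc-4}: Brent→Loc-3 60, Dover→Loc-3 72, Wirral→Loc-1 24, Holm→Loc-1 60, Elton→Loc-2 42. Service 258; fixed 198; total 456.
No other subset beats 394.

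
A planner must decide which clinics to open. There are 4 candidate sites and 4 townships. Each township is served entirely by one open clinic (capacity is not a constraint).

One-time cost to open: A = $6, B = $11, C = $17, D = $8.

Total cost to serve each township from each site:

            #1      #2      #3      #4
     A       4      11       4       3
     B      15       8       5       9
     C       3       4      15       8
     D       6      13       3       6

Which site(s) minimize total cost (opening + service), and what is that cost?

For any fixed open set, each township goes to its cheapest open site; total = fixed + service.
{A}: #1→A 4, #2→A 11, #3→A 4, #4→A 3. Service 22; fixed 6; total 28.
{A, D}: service 21 + fixed 14 = 35
{A, B}: #1→A 4, #2→B 8, #3→A 4, #4→A 3. Service 19; fixed 17; total 36.
{A, B, C, D}: #1→C 3, #2→C 4, #3→D 3, #4→A 3. Service 13; fixed 42; total 55.
No other subset beats 28.

Open A only; minimum total cost 28.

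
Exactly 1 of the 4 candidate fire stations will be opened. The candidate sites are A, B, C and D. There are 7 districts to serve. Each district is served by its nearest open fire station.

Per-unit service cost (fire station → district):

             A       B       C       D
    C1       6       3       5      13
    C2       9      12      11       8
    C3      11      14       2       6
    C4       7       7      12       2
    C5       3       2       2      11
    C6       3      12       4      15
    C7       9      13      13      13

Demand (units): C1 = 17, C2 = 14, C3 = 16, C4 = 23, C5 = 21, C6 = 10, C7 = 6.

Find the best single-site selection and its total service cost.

With exactly 1 open, each district uses its cheapest among the chosen.
{C}: C1→C 5·17=85, C2→C 11·14=154, C3→C 2·16=32, C4→C 12·23=276, C5→C 2·21=42, C6→C 4·10=40, C7→C 13·6=78. Service cost 707.
{A}: service cost 712
{B}: service cost 844
Among all 4 size-1 choices, {C} is lowest.

Choose C only; total service cost 707.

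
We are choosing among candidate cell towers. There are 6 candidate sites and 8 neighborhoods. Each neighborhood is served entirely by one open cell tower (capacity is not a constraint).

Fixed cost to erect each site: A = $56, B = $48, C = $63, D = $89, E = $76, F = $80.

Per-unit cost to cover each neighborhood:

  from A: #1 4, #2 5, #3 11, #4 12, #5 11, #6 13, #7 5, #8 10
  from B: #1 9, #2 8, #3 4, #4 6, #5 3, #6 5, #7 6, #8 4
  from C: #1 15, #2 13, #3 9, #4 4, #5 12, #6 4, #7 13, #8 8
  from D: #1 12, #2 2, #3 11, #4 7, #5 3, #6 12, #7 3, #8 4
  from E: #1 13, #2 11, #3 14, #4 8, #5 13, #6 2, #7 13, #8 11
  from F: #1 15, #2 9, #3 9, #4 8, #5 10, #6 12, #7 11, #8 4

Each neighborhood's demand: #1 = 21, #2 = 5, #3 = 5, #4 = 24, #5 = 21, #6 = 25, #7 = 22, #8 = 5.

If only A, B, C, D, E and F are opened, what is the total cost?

Total cost: 821

Each neighborhood is assigned to its cheapest site among the open ones.
{A, B, C, D, E, F}: #1→A 4·21=84, #2→D 2·5=10, #3→B 4·5=20, #4→C 4·24=96, #5→B 3·21=63, #6→E 2·25=50, #7→D 3·22=66, #8→B 4·5=20. Service 409; fixed 412; total 821.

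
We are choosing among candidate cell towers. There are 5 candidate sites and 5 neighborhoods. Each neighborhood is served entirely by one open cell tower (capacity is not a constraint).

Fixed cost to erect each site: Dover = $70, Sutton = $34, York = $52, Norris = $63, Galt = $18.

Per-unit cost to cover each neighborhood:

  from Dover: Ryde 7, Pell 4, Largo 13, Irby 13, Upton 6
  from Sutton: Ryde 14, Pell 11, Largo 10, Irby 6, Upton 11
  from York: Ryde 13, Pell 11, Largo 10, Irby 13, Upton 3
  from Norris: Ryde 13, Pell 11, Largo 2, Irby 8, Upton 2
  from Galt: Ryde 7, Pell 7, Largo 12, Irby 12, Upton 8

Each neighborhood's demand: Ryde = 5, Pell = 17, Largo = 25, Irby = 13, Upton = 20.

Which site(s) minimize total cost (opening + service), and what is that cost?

For any fixed open set, each neighborhood goes to its cheapest open site; total = fixed + service.
{Norris, Galt}: Ryde→Galt 7·5=35, Pell→Galt 7·17=119, Largo→Norris 2·25=50, Irby→Norris 8·13=104, Upton→Norris 2·20=40. Service 348; fixed 81; total 429.
{Dover, Norris}: service 297 + fixed 133 = 430
{Sutton, Norris, Galt}: service 322 + fixed 115 = 437
{Dover, Sutton, York, Norris, Galt}: Ryde→Dover 7·5=35, Pell→Dover 4·17=68, Largo→Norris 2·25=50, Irby→Sutton 6·13=78, Upton→Norris 2·20=40. Service 271; fixed 237; total 508.
No other subset beats 429.

Open Norris and Galt; minimum total cost 429.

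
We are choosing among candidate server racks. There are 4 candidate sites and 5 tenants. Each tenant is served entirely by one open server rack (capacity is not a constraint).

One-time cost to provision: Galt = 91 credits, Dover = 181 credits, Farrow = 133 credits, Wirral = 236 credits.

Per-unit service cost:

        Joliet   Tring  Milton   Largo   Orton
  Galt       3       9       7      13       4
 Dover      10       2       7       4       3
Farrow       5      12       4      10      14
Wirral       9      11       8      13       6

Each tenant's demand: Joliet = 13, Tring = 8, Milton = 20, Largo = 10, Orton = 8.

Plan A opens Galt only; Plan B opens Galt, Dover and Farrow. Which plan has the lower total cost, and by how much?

Plan A is cheaper by 100.

Plan A: {Galt}: Joliet→Galt 3·13=39, Tring→Galt 9·8=72, Milton→Galt 7·20=140, Largo→Galt 13·10=130, Orton→Galt 4·8=32. Service 413; fixed 91; total 504.
Plan B: {Galt, Dover, Farrow}: Joliet→Galt 3·13=39, Tring→Dover 2·8=16, Milton→Farrow 4·20=80, Largo→Dover 4·10=40, Orton→Dover 3·8=24. Service 199; fixed 405; total 604.
Difference: |504 − 604| = 100.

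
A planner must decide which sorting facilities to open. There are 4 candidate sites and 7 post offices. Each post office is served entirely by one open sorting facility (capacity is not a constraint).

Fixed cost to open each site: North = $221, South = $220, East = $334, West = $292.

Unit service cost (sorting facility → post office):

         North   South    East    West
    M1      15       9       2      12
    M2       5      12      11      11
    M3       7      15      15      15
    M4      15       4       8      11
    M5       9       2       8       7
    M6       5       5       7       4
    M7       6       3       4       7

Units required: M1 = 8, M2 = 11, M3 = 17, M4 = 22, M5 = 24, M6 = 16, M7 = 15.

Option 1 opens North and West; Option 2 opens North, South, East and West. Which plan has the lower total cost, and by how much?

Option 1: {North, West}: M1→West 12·8=96, M2→North 5·11=55, M3→North 7·17=119, M4→West 11·22=242, M5→West 7·24=168, M6→West 4·16=64, M7→North 6·15=90. Service 834; fixed 513; total 1347.
Option 2: {North, South, East, West}: M1→East 2·8=16, M2→North 5·11=55, M3→North 7·17=119, M4→South 4·22=88, M5→South 2·24=48, M6→West 4·16=64, M7→South 3·15=45. Service 435; fixed 1067; total 1502.
Difference: |1347 − 1502| = 155.

Option 1 is cheaper by 155.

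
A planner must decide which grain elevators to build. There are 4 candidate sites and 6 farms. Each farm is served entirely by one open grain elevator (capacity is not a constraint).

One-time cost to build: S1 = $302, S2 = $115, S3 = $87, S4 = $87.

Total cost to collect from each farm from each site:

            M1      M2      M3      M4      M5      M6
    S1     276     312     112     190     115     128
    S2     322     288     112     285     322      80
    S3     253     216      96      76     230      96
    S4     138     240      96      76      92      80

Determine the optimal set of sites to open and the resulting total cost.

Open S4 only; minimum total cost 809.

For any fixed open set, each farm goes to its cheapest open site; total = fixed + service.
{S4}: M1→S4 138, M2→S4 240, M3→S4 96, M4→S4 76, M5→S4 92, M6→S4 80. Service 722; fixed 87; total 809.
{S3, S4}: service 698 + fixed 174 = 872
{S2, S4}: M1→S4 138, M2→S4 240, M3→S4 96, M4→S4 76, M5→S4 92, M6→S2 80. Service 722; fixed 202; total 924.
{S1, S2, S3, S4}: service 698 + fixed 591 = 1289
(All 15 nonempty subsets were checked; S4 only is lowest.)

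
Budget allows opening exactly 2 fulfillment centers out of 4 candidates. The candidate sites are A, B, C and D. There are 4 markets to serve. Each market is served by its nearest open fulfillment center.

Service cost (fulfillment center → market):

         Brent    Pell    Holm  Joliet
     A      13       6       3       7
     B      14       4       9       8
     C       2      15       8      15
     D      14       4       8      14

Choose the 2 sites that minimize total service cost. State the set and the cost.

With exactly 2 open, each market uses its cheapest among the chosen.
{A, C}: Brent→C 2, Pell→A 6, Holm→A 3, Joliet→A 7. Service cost 18.
{B, C}: service cost 22
{A, B}: service cost 27
Among all 6 size-2 choices, {A, C} is lowest.

Choose A and C; total service cost 18.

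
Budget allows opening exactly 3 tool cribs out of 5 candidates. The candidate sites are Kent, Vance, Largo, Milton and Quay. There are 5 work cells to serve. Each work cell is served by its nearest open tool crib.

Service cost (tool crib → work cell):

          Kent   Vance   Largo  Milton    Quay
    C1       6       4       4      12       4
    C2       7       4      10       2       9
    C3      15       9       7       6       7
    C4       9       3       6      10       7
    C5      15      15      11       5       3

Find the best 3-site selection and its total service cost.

Choose Vance, Milton and Quay; total service cost 18.

With exactly 3 open, each work cell uses its cheapest among the chosen.
{Vance, Milton, Quay}: C1→Vance 4, C2→Milton 2, C3→Milton 6, C4→Vance 3, C5→Quay 3. Service cost 18.
{Kent, Vance, Milton}: service cost 20
{Vance, Largo, Milton}: service cost 20
Among all 10 size-3 choices, {Vance, Milton, Quay} is lowest.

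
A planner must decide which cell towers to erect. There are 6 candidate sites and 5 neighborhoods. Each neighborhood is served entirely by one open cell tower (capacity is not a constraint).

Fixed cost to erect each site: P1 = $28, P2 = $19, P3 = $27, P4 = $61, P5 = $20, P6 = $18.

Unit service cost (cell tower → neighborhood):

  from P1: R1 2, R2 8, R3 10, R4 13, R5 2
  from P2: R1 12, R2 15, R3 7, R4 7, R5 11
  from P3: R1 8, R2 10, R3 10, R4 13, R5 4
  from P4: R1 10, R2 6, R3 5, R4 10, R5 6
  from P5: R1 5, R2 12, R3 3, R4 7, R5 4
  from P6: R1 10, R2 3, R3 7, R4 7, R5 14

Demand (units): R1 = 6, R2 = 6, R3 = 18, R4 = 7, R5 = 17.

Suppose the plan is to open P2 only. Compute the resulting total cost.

Total cost: 543

Each neighborhood is assigned to its cheapest site among the open ones.
{P2}: R1→P2 12·6=72, R2→P2 15·6=90, R3→P2 7·18=126, R4→P2 7·7=49, R5→P2 11·17=187. Service 524; fixed 19; total 543.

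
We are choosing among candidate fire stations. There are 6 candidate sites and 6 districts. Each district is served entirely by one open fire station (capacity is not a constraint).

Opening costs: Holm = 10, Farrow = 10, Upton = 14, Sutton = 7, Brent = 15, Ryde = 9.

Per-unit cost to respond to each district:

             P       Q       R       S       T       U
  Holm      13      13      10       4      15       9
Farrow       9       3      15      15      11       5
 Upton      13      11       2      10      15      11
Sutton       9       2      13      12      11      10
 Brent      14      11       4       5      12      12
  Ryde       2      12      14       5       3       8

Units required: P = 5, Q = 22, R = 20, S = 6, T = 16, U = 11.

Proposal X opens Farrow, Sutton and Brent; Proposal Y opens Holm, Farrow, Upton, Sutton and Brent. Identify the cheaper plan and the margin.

Proposal X: {Farrow, Sutton, Brent}: P→Farrow 9·5=45, Q→Sutton 2·22=44, R→Brent 4·20=80, S→Brent 5·6=30, T→Farrow 11·16=176, U→Farrow 5·11=55. Service 430; fixed 32; total 462.
Proposal Y: {Holm, Farrow, Upton, Sutton, Brent}: P→Farrow 9·5=45, Q→Sutton 2·22=44, R→Upton 2·20=40, S→Holm 4·6=24, T→Farrow 11·16=176, U→Farrow 5·11=55. Service 384; fixed 56; total 440.
Difference: |462 − 440| = 22.

Proposal Y is cheaper by 22.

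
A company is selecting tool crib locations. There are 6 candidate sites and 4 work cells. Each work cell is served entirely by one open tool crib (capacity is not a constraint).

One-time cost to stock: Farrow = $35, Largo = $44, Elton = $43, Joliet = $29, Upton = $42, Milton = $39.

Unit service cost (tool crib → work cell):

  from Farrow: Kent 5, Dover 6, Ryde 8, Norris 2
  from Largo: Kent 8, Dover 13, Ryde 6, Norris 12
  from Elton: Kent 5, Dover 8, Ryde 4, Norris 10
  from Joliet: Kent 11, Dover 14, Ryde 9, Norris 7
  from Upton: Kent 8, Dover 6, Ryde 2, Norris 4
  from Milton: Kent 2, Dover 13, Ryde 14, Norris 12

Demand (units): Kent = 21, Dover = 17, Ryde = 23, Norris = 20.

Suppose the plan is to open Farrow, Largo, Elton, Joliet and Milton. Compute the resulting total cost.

Total cost: 466

Each work cell is assigned to its cheapest site among the open ones.
{Farrow, Largo, Elton, Joliet, Milton}: Kent→Milton 2·21=42, Dover→Farrow 6·17=102, Ryde→Elton 4·23=92, Norris→Farrow 2·20=40. Service 276; fixed 190; total 466.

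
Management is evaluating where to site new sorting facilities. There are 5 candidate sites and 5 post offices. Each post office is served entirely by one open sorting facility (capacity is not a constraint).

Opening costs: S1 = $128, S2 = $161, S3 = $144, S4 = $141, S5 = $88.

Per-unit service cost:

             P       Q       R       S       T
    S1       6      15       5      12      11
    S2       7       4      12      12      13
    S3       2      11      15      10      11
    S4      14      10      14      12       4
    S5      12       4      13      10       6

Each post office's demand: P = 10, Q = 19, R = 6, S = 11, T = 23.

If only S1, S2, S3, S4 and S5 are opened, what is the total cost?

Each post office is assigned to its cheapest site among the open ones.
{S1, S2, S3, S4, S5}: P→S3 2·10=20, Q→S2 4·19=76, R→S1 5·6=30, S→S3 10·11=110, T→S4 4·23=92. Service 328; fixed 662; total 990.

Total cost: 990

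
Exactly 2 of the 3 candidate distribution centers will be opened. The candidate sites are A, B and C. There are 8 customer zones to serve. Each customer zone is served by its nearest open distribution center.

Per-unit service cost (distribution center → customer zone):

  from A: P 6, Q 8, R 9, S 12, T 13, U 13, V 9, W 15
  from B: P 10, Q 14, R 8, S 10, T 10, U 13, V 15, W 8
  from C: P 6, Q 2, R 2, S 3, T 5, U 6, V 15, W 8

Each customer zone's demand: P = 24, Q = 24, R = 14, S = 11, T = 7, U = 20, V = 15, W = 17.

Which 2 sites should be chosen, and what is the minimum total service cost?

Choose A and C; total service cost 679.

With exactly 2 open, each customer zone uses its cheapest among the chosen.
{A, C}: P→A 6·24=144, Q→C 2·24=48, R→C 2·14=28, S→C 3·11=33, T→C 5·7=35, U→C 6·20=120, V→A 9·15=135, W→C 8·17=136. Service cost 679.
{B, C}: service cost 769
{A, B}: service cost 1159
Among all 3 size-2 choices, {A, C} is lowest.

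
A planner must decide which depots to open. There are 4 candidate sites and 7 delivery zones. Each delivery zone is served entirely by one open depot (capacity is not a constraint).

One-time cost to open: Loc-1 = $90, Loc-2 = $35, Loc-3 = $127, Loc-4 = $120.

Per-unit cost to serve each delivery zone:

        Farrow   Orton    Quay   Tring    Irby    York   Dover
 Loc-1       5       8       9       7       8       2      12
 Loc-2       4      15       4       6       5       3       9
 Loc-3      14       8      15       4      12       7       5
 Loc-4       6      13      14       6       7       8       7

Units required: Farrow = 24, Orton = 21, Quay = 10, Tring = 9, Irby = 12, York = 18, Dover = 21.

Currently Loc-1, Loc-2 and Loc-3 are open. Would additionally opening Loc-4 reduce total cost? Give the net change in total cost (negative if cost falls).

No — net change +120 (cost rises by 120).

Current service cost with {Loc-1, Loc-2, Loc-3}: 541.
Adding Loc-4: each delivery zone re-picks its cheapest; new service cost 541, saving 0.
Extra fixed cost: 120. Net change = 120 − 0 = 120.
(Totals: 793 → 913.)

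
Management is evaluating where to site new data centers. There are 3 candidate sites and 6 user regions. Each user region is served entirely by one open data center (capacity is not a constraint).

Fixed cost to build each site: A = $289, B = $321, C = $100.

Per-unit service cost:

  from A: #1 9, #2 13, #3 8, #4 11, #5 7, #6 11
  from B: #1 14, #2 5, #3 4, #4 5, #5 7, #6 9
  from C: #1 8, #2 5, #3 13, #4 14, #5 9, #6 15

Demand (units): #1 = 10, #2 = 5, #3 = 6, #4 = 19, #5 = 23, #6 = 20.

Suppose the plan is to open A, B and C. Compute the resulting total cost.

Total cost: 1275

Each user region is assigned to its cheapest site among the open ones.
{A, B, C}: #1→C 8·10=80, #2→B 5·5=25, #3→B 4·6=24, #4→B 5·19=95, #5→A 7·23=161, #6→B 9·20=180. Service 565; fixed 710; total 1275.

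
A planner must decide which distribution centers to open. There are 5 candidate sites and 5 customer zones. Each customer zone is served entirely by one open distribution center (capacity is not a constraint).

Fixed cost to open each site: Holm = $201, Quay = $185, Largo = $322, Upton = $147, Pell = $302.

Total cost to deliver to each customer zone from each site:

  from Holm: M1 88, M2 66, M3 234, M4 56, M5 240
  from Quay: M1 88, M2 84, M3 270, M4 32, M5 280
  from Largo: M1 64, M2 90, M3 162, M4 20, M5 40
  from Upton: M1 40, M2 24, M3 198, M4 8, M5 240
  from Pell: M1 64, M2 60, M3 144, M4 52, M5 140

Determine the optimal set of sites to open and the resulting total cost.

For any fixed open set, each customer zone goes to its cheapest open site; total = fixed + service.
{Upton}: M1→Upton 40, M2→Upton 24, M3→Upton 198, M4→Upton 8, M5→Upton 240. Service 510; fixed 147; total 657.
{Largo}: M1→Largo 64, M2→Largo 90, M3→Largo 162, M4→Largo 20, M5→Largo 40. Service 376; fixed 322; total 698.
{Largo, Upton}: service 274 + fixed 469 = 743
{Holm, Quay, Largo, Upton, Pell}: service 256 + fixed 1157 = 1413
No other subset beats 657.

Open Upton only; minimum total cost 657.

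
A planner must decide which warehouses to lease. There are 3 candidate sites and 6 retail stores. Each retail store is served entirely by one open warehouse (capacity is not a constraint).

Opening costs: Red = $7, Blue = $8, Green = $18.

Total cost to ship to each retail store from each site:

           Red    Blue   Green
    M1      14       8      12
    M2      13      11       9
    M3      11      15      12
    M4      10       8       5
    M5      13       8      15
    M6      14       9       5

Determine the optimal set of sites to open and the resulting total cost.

Open Blue only; minimum total cost 67.

For any fixed open set, each retail store goes to its cheapest open site; total = fixed + service.
{Blue}: M1→Blue 8, M2→Blue 11, M3→Blue 15, M4→Blue 8, M5→Blue 8, M6→Blue 9. Service 59; fixed 8; total 67.
{Red, Blue}: service 55 + fixed 15 = 70
{Blue, Green}: service 47 + fixed 26 = 73
{Red, Blue, Green}: M1→Blue 8, M2→Green 9, M3→Red 11, M4→Green 5, M5→Blue 8, M6→Green 5. Service 46; fixed 33; total 79.
No other subset beats 67.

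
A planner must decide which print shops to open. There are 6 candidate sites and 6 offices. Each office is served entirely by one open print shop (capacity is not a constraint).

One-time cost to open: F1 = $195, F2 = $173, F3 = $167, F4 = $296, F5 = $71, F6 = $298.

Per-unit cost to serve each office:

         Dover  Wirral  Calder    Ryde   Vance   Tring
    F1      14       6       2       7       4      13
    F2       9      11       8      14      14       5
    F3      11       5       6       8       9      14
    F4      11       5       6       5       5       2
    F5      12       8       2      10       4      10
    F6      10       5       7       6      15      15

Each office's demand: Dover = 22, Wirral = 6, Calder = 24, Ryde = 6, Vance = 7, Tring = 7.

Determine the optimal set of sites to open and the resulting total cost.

Open F5 only; minimum total cost 589.

For any fixed open set, each office goes to its cheapest open site; total = fixed + service.
{F5}: Dover→F5 12·22=264, Wirral→F5 8·6=48, Calder→F5 2·24=48, Ryde→F5 10·6=60, Vance→F5 4·7=28, Tring→F5 10·7=70. Service 518; fixed 71; total 589.
{F2, F5}: service 417 + fixed 244 = 661
{F3, F5}: Dover→F3 11·22=242, Wirral→F3 5·6=30, Calder→F5 2·24=48, Ryde→F3 8·6=48, Vance→F5 4·7=28, Tring→F5 10·7=70. Service 466; fixed 238; total 704.
{F1, F2, F3, F4, F5, F6}: service 348 + fixed 1200 = 1548
No other subset beats 589.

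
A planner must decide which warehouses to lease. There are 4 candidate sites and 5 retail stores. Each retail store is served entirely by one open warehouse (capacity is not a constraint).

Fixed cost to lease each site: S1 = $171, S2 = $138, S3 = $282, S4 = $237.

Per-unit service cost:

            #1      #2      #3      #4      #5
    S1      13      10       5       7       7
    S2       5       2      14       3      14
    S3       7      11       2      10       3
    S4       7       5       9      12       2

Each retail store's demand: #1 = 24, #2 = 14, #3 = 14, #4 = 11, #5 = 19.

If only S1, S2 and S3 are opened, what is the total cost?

Each retail store is assigned to its cheapest site among the open ones.
{S1, S2, S3}: #1→S2 5·24=120, #2→S2 2·14=28, #3→S3 2·14=28, #4→S2 3·11=33, #5→S3 3·19=57. Service 266; fixed 591; total 857.

Total cost: 857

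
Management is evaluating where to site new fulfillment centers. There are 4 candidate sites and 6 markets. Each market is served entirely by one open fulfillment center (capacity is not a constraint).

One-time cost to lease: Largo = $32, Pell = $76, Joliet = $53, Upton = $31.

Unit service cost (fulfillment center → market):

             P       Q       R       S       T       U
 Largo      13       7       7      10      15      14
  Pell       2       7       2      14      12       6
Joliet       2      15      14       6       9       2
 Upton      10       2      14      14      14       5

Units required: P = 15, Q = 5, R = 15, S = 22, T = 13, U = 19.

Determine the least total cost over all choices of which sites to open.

For any fixed open set, each market goes to its cheapest open site; total = fixed + service.
{Pell, Joliet}: P→Pell 2·15=30, Q→Pell 7·5=35, R→Pell 2·15=30, S→Joliet 6·22=132, T→Joliet 9·13=117, U→Joliet 2·19=38. Service 382; fixed 129; total 511.
{Pell, Joliet, Upton}: P→Pell 2·15=30, Q→Upton 2·5=10, R→Pell 2·15=30, S→Joliet 6·22=132, T→Joliet 9·13=117, U→Joliet 2·19=38. Service 357; fixed 160; total 517.
{Largo, Joliet}: service 457 + fixed 85 = 542
{Largo, Pell, Joliet, Upton}: P→Pell 2·15=30, Q→Upton 2·5=10, R→Pell 2·15=30, S→Joliet 6·22=132, T→Joliet 9·13=117, U→Joliet 2·19=38. Service 357; fixed 192; total 549.
(All 15 nonempty subsets were checked; Pell and Joliet is lowest.)

Minimum total cost: 511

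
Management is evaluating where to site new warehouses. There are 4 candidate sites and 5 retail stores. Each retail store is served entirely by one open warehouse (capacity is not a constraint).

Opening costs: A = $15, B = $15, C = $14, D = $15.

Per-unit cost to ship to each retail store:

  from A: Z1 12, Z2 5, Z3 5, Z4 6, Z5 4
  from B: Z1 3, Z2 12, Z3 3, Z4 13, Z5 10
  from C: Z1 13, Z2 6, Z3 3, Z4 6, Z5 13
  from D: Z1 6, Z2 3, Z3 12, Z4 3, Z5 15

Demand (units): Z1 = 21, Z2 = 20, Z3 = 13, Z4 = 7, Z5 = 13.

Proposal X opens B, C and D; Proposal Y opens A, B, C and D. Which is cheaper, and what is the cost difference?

Proposal Y is cheaper by 63.

Proposal X: {B, C, D}: Z1→B 3·21=63, Z2→D 3·20=60, Z3→B 3·13=39, Z4→D 3·7=21, Z5→B 10·13=130. Service 313; fixed 44; total 357.
Proposal Y: {A, B, C, D}: Z1→B 3·21=63, Z2→D 3·20=60, Z3→B 3·13=39, Z4→D 3·7=21, Z5→A 4·13=52. Service 235; fixed 59; total 294.
Difference: |357 − 294| = 63.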